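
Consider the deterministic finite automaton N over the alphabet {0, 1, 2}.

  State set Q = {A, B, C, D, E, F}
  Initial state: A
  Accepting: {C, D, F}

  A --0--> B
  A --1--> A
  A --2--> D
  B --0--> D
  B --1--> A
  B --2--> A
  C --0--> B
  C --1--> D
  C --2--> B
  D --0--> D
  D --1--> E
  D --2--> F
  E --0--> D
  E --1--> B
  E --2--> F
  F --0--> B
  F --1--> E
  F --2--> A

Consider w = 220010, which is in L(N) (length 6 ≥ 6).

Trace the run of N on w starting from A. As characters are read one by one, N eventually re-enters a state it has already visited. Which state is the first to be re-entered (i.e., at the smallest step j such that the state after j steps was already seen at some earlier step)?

Run of N on w = 2 2 0 0 1 0:
  step 0: A  (start)
  step 1: D  (read 2: A→D)
  step 2: F  (read 2: D→F)
  step 3: B  (read 0: F→B)
  step 4: D  (read 0: B→D)   ← first repeat (D seen earlier)
  step 5: E  (read 1: D→E)
  step 6: D  (read 0: E→D)

The earliest repeat is at step j = 4: N is in D, which it already visited at step i = 1.

D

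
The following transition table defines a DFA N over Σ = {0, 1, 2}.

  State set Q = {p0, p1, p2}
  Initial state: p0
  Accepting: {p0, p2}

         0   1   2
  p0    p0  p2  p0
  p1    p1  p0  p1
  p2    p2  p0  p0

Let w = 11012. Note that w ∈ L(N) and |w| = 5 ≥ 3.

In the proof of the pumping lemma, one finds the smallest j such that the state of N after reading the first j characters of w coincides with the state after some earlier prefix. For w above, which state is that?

Run of N on w = 1 1 0 1 2:
  step 0: p0  (start)
  step 1: p2  (read 1: p0→p2)
  step 2: p0  (read 1: p2→p0)   ← first repeat (p0 seen earlier)
  step 3: p0  (read 0: p0→p0)
  step 4: p2  (read 1: p0→p2)
  step 5: p0  (read 2: p2→p0)

The earliest repeat is at step j = 2: N is in p0, which it already visited at step i = 0.
Since N has 3 states, any run of length ≥ 3 visits 3+1 states, so by pigeonhole some state repeats within the first 3 steps — that repeat gives the pumpable loop.

p0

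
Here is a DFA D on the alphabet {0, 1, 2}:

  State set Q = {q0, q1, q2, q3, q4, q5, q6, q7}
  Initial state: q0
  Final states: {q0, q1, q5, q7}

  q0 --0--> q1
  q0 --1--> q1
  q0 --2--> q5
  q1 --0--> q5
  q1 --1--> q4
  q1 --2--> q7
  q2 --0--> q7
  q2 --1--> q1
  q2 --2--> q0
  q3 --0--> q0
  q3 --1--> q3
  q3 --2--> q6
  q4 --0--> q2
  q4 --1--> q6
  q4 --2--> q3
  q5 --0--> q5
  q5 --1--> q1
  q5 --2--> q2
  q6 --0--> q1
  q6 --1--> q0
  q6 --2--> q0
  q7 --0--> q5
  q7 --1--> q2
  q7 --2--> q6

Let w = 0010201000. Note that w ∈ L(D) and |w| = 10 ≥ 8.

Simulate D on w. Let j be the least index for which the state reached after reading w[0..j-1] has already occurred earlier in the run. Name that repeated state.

q1

State sequence: q0 -0-> q1 -0-> q5 -1-> q1 -0-> q5 -2-> q2 -0-> q7 -1-> q2 -0-> q7 -0-> q5 -0-> q5
First repeat at step 3: q1 was already visited.

The earliest repeat is at step j = 3: D is in q1, which it already visited at step i = 1.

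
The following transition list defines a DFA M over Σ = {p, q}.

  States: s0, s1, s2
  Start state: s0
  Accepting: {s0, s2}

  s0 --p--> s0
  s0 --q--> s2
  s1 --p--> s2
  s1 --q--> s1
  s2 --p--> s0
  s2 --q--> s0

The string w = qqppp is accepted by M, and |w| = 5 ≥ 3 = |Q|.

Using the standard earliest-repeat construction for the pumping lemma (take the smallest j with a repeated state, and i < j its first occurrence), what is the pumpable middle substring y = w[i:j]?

Run of M on w = q q p p p:
  step 0: s0  (start)
  step 1: s2  (read q: s0→s2)
  step 2: s0  (read q: s2→s0)   ← first repeat (s0 seen earlier)
  step 3: s0  (read p: s0→s0)
  step 4: s0  (read p: s0→s0)
  step 5: s0  (read p: s0→s0)

So i = 0, j = 2, giving x = w[0:0] = ε, y = w[0:2] = qq, z = w[2:5] = ppp.
Check: |xy| = 2 ≤ 3 and |y| = 2 ≥ 1. Reading y takes M from s0 back to s0, so every xyⁱz is accepted.
Since M has 3 states, any run of length ≥ 3 visits 3+1 states, so by pigeonhole some state repeats within the first 3 steps — that repeat gives the pumpable loop.

qq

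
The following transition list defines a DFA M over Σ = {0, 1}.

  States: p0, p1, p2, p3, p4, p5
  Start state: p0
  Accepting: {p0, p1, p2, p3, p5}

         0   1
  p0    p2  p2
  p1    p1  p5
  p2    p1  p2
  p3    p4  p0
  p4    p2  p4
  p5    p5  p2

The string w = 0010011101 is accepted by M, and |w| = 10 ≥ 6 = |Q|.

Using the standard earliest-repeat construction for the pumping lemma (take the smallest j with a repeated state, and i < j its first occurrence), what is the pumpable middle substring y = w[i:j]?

0

State sequence: p0 -0-> p2 -0-> p1 -1-> p5 -0-> p5 -0-> p5 -1-> p2 -1-> p2 -1-> p2 -0-> p1 -1-> p5
First repeat at step 4: p5 was already visited.

So i = 3, j = 4, giving x = w[0:3] = 001, y = w[3:4] = 0, z = w[4:10] = 011101.
Check: |xy| = 4 ≤ 6 and |y| = 1 ≥ 1. Reading y takes M from p5 back to p5, so every xyⁱz is accepted.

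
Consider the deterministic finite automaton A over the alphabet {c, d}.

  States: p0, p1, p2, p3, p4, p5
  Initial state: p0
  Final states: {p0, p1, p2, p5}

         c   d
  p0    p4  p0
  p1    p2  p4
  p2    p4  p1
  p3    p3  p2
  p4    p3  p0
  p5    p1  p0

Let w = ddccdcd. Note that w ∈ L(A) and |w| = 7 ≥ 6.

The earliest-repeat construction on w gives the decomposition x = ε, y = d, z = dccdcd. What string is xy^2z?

xy^2z = ε·d·d·dccdcd = dddccdcd.
Reading y = d takes A from p0 back to p0, so after x·y·y the machine is still in p0, and z then leads to the accepting state p0. Hence dddccdcd ∈ L(A).

dddccdcd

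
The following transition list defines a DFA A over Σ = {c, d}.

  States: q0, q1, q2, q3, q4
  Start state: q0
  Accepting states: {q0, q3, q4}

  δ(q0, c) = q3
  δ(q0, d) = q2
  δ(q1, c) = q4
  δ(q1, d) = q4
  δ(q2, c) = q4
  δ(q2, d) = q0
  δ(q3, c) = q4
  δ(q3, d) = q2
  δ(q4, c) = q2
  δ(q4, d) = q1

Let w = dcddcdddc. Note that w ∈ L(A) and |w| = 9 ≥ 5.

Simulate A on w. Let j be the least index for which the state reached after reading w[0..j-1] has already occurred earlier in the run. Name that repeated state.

q4

Run of A on w = d c d d c d d d c:
  step 0: q0  (start)
  step 1: q2  (read d: q0→q2)
  step 2: q4  (read c: q2→q4)
  step 3: q1  (read d: q4→q1)
  step 4: q4  (read d: q1→q4)   ← first repeat (q4 seen earlier)
  step 5: q2  (read c: q4→q2)
  step 6: q0  (read d: q2→q0)
  step 7: q2  (read d: q0→q2)
  step 8: q0  (read d: q2→q0)
  step 9: q3  (read c: q0→q3)

The earliest repeat is at step j = 4: A is in q4, which it already visited at step i = 2.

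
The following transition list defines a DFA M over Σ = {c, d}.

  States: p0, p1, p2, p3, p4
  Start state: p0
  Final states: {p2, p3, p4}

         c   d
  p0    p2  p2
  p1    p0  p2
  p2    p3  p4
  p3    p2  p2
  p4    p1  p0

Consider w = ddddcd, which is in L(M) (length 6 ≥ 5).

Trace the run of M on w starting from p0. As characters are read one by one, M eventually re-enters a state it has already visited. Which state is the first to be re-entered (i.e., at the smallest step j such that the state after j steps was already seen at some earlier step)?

Run of M on w = d d d d c d:
  step 0: p0  (start)
  step 1: p2  (read d: p0→p2)
  step 2: p4  (read d: p2→p4)
  step 3: p0  (read d: p4→p0)   ← first repeat (p0 seen earlier)
  step 4: p2  (read d: p0→p2)
  step 5: p3  (read c: p2→p3)
  step 6: p2  (read d: p3→p2)

The earliest repeat is at step j = 3: M is in p0, which it already visited at step i = 0.

p0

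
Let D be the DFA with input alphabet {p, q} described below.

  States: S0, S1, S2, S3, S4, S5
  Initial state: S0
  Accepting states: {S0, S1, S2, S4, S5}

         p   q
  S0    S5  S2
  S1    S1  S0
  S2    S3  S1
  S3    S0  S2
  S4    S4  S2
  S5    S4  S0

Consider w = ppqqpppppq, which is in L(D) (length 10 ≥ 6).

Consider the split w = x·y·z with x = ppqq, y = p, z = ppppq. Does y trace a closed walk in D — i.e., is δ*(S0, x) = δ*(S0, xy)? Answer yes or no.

State sequence: S0 -p-> S5 -p-> S4 -q-> S2 -q-> S1 -p-> S1

After x (step 4): S1. After xy (step 5): S1.
They match, so y = p drives D around a cycle from S1 back to itself; pumping y any number of times keeps D in S1 before reading z, and xyⁱz ∈ L(D) for every i ≥ 0.

yes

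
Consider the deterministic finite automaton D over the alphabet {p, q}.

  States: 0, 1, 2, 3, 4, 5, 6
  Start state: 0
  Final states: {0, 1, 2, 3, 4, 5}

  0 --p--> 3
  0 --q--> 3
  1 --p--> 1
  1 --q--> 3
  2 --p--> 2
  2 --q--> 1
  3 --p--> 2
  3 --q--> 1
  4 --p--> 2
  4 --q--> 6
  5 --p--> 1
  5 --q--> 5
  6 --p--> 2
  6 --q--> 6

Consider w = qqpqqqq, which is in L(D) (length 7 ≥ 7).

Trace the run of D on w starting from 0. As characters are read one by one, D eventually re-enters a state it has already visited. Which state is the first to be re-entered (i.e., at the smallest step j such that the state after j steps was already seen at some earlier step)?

State sequence: 0 -q-> 3 -q-> 1 -p-> 1 -q-> 3 -q-> 1 -q-> 3 -q-> 1
First repeat at step 3: 1 was already visited.

The earliest repeat is at step j = 3: D is in 1, which it already visited at step i = 2.
Since D has 7 states, any run of length ≥ 7 visits 7+1 states, so by pigeonhole some state repeats within the first 7 steps — that repeat gives the pumpable loop.

1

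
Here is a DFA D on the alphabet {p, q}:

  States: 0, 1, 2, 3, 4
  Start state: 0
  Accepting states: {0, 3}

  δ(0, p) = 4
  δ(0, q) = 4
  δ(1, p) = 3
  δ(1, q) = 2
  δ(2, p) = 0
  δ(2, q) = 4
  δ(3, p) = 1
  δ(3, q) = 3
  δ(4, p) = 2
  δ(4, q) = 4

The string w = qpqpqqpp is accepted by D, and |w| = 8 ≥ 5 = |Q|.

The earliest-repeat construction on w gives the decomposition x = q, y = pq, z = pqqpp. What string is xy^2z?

qpqpqpqqpp

xy^2z = q·pq·pq·pqqpp = qpqpqpqqpp.
Reading y = pq takes D from 4 back to 4, so after x·y·y the machine is still in 4, and z then leads to the accepting state 0. Hence qpqpqpqqpp ∈ L(D).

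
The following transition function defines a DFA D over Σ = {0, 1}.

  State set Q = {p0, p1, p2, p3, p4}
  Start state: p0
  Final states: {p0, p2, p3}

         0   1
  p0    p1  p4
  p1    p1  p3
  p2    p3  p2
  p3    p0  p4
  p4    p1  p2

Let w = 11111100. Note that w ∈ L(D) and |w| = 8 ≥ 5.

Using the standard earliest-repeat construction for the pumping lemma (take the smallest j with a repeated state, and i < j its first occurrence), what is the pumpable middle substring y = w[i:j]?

1

State sequence: p0 -1-> p4 -1-> p2 -1-> p2 -1-> p2 -1-> p2 -1-> p2 -0-> p3 -0-> p0
First repeat at step 3: p2 was already visited.

So i = 2, j = 3, giving x = w[0:2] = 11, y = w[2:3] = 1, z = w[3:8] = 11100.
Check: |xy| = 3 ≤ 5 and |y| = 1 ≥ 1. Reading y takes D from p2 back to p2, so every xyⁱz is accepted.
With |Q| = 5, pigeonhole forces a state repeat no later than step 5; the substring read between the first and second visits to that state can be pumped.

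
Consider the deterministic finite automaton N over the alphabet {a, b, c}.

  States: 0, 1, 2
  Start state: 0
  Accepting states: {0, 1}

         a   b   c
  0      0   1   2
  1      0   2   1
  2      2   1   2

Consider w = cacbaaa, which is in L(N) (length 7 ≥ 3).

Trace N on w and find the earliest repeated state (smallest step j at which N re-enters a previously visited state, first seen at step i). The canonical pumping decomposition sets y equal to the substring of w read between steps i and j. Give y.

a

State sequence: 0 -c-> 2 -a-> 2 -c-> 2 -b-> 1 -a-> 0 -a-> 0 -a-> 0
First repeat at step 2: 2 was already visited.

So i = 1, j = 2, giving x = w[0:1] = c, y = w[1:2] = a, z = w[2:7] = cbaaa.
Check: |xy| = 2 ≤ 3 and |y| = 1 ≥ 1. Reading y takes N from 2 back to 2, so every xyⁱz is accepted.
Pumping length from the standard proof: p = 3 (the number of states). The repeated state found above gives |xy| = j ≤ 3 and |y| = j − i ≥ 1.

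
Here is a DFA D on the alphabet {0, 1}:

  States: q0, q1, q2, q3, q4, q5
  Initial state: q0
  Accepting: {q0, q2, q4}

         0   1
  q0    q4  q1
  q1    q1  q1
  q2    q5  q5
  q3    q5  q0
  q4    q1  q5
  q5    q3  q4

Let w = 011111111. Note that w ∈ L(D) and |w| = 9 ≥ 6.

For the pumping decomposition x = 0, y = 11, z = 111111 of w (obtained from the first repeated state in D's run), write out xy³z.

xy^3z = 0·11·11·11·111111 = 0111111111111.
Reading y = 11 takes D from q4 back to q4, so after x·y·y·y the machine is still in q4, and z then leads to the accepting state q4. Hence 0111111111111 ∈ L(D).

0111111111111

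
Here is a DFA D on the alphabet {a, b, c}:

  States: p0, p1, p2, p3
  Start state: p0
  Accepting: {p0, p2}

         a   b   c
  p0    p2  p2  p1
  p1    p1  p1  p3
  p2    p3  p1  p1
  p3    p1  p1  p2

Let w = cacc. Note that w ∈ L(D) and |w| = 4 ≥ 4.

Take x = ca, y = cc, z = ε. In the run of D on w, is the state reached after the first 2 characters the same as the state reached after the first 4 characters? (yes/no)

State sequence: p0 -c-> p1 -a-> p1 -c-> p3 -c-> p2

After x (step 2): p1. After xy (step 4): p2.
They differ (p1 ≠ p2), so y is not a cycle from the state after x; this split is not the one the pumping-lemma construction produces, and pumping y need not keep the string in L(D).

no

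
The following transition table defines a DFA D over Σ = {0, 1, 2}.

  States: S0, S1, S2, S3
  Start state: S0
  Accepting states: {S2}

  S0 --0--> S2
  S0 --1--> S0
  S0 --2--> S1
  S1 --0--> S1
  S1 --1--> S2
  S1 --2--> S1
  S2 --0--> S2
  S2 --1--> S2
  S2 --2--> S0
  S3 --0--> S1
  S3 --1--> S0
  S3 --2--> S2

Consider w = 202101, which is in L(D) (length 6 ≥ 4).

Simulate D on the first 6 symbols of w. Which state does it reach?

Run of D on the first 6 characters of w = 2 0 2 1 0 1:
  step 0: S0  (start)
  step 1: S1  (read 2: S0→S1)
  step 2: S1  (read 0: S1→S1)
  step 3: S1  (read 2: S1→S1)
  step 4: S2  (read 1: S1→S2)
  step 5: S2  (read 0: S2→S2)
  step 6: S2  (read 1: S2→S2)

After reading 6 characters, D is in state S2.
(This kind of state-tracing is the core of the pumping-lemma construction: with 4 states, pigeonhole forces a repeat within the first 4 steps.)

S2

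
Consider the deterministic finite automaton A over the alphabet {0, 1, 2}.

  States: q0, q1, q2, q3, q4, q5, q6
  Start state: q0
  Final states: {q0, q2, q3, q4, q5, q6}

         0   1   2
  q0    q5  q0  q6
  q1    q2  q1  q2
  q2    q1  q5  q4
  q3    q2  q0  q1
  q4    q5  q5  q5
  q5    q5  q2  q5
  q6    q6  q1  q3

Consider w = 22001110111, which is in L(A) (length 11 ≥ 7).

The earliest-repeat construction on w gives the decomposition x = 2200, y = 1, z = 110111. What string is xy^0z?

2200110111

xy⁰z = xz = 2200·110111 = 2200110111.
Reading y = 1 takes A from q1 back to q1, so after x the machine is still in q1, and z then leads to the accepting state q5. Hence 2200110111 ∈ L(A).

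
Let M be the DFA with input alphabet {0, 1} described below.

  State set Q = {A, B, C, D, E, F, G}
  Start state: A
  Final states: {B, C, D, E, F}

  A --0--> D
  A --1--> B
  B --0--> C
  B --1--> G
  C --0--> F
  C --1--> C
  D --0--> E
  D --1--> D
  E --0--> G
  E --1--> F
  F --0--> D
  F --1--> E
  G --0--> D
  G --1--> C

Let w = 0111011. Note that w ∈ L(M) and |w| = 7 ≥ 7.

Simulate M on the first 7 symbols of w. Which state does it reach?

State sequence: A -0-> D -1-> D -1-> D -1-> D -0-> E -1-> F -1-> E

After reading 7 characters, M is in state E.
(This kind of state-tracing is the core of the pumping-lemma construction: with 7 states, pigeonhole forces a repeat within the first 7 steps.)

E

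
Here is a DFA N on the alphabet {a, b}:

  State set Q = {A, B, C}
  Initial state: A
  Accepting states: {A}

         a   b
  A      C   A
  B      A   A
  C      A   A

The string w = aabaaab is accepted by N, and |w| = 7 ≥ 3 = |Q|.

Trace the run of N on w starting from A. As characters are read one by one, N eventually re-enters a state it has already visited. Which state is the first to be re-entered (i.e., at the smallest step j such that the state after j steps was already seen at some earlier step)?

Run of N on w = a a b a a a b:
  step 0: A  (start)
  step 1: C  (read a: A→C)
  step 2: A  (read a: C→A)   ← first repeat (A seen earlier)
  step 3: A  (read b: A→A)
  step 4: C  (read a: A→C)
  step 5: A  (read a: C→A)
  step 6: C  (read a: A→C)
  step 7: A  (read b: C→A)

The earliest repeat is at step j = 2: N is in A, which it already visited at step i = 0.
The DFA has 3 states, so the proof of the pumping lemma guarantees a repeated state among the first 3+1 visited; the segment between the two visits is the pumpable y.

A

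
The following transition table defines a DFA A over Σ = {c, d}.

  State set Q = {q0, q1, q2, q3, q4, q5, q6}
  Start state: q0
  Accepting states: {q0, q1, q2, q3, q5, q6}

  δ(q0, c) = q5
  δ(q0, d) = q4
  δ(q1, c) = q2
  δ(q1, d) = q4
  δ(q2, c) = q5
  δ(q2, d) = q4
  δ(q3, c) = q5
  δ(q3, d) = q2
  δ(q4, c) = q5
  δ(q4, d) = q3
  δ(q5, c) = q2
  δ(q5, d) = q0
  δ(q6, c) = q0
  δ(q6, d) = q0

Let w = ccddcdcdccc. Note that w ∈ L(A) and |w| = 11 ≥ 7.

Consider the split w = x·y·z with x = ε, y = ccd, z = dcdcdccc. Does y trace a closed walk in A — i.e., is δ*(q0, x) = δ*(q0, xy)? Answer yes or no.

no

State sequence: q0 -c-> q5 -c-> q2 -d-> q4

After x (step 0): q0. After xy (step 3): q4.
They differ (q0 ≠ q4), so y is not a cycle from the state after x; this split is not the one the pumping-lemma construction produces, and pumping y need not keep the string in L(A).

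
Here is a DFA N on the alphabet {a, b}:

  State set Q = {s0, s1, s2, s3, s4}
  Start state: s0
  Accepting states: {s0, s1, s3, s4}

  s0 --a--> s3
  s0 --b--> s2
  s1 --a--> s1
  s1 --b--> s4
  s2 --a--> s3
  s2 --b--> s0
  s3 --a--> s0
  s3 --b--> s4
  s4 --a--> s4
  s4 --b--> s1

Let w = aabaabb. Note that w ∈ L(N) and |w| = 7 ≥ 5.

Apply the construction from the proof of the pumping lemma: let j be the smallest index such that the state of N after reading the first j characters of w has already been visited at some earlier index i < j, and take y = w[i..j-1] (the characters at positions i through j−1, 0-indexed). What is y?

Run of N on w = a a b a a b b:
  step 0: s0  (start)
  step 1: s3  (read a: s0→s3)
  step 2: s0  (read a: s3→s0)   ← first repeat (s0 seen earlier)
  step 3: s2  (read b: s0→s2)
  step 4: s3  (read a: s2→s3)
  step 5: s0  (read a: s3→s0)
  step 6: s2  (read b: s0→s2)
  step 7: s0  (read b: s2→s0)

So i = 0, j = 2, giving x = w[0:0] = ε, y = w[0:2] = aa, z = w[2:7] = baabb.
Check: |xy| = 2 ≤ 5 and |y| = 2 ≥ 1. Reading y takes N from s0 back to s0, so every xyⁱz is accepted.

aa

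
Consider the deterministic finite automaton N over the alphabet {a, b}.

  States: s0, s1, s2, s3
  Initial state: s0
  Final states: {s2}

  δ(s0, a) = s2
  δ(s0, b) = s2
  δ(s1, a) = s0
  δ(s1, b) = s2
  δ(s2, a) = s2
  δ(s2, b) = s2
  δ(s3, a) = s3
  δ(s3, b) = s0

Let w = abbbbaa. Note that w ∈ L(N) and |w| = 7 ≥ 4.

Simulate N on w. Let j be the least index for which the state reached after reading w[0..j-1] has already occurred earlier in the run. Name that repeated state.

s2

State sequence: s0 -a-> s2 -b-> s2 -b-> s2 -b-> s2 -b-> s2 -a-> s2 -a-> s2
First repeat at step 2: s2 was already visited.

The earliest repeat is at step j = 2: N is in s2, which it already visited at step i = 1.
Pumping length from the standard proof: p = 4 (the number of states). The repeated state found above gives |xy| = j ≤ 4 and |y| = j − i ≥ 1.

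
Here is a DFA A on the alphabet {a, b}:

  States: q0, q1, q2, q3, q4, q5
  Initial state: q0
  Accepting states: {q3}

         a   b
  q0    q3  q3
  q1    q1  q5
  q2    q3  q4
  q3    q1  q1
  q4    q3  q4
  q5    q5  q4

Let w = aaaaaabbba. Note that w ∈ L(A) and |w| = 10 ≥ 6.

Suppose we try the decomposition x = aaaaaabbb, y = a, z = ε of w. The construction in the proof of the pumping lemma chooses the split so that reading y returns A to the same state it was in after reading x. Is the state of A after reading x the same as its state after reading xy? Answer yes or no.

State sequence: q0 -a-> q3 -a-> q1 -a-> q1 -a-> q1 -a-> q1 -a-> q1 -b-> q5 -b-> q4 -b-> q4 -a-> q3

After x (step 9): q4. After xy (step 10): q3.
They differ (q4 ≠ q3), so y is not a cycle from the state after x; this split is not the one the pumping-lemma construction produces, and pumping y need not keep the string in L(A).

no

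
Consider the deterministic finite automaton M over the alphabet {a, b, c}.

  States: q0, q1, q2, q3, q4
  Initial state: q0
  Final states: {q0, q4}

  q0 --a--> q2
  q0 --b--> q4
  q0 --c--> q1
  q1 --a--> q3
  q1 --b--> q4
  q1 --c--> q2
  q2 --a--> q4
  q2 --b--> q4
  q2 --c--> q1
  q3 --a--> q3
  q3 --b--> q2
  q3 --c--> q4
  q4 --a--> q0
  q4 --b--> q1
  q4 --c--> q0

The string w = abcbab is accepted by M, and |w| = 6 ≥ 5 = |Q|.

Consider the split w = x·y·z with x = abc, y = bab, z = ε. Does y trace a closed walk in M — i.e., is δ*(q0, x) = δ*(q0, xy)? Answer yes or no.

no

Run of M on the first 6 characters of w = a b c b a b:
  step 0: q0  (start)
  step 1: q2  (read a: q0→q2)
  step 2: q4  (read b: q2→q4)
  step 3: q0  (read c: q4→q0)
  step 4: q4  (read b: q0→q4)
  step 5: q0  (read a: q4→q0)
  step 6: q4  (read b: q0→q4)

After x (step 3): q0. After xy (step 6): q4.
They differ (q0 ≠ q4), so y is not a cycle from the state after x; this split is not the one the pumping-lemma construction produces, and pumping y need not keep the string in L(M).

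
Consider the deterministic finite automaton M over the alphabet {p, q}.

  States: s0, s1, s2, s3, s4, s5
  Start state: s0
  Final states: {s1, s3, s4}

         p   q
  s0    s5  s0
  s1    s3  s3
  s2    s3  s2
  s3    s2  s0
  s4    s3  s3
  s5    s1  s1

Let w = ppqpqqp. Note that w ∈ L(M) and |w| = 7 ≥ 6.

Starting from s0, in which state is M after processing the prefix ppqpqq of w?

State sequence: s0 -p-> s5 -p-> s1 -q-> s3 -p-> s2 -q-> s2 -q-> s2

After reading 6 characters, M is in state s2.

s2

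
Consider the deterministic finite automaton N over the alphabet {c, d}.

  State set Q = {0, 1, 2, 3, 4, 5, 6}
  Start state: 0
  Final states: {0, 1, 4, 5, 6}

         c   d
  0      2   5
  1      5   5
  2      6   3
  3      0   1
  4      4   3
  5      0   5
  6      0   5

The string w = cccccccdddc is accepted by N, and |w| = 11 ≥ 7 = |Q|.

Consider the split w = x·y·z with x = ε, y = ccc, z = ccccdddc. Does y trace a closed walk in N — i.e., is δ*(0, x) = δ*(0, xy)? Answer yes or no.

State sequence: 0 -c-> 2 -c-> 6 -c-> 0

After x (step 0): 0. After xy (step 3): 0.
They match, so y = ccc drives N around a cycle from 0 back to itself; pumping y any number of times keeps N in 0 before reading z, and xyⁱz ∈ L(N) for every i ≥ 0.

yes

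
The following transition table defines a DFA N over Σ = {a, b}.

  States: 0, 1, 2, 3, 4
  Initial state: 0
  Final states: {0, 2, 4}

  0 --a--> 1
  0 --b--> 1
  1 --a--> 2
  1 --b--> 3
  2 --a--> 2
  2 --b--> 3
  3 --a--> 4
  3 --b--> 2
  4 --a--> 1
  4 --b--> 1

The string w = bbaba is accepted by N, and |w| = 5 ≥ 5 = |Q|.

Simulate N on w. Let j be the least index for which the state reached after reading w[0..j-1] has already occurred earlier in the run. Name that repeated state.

State sequence: 0 -b-> 1 -b-> 3 -a-> 4 -b-> 1 -a-> 2
First repeat at step 4: 1 was already visited.

The earliest repeat is at step j = 4: N is in 1, which it already visited at step i = 1.

1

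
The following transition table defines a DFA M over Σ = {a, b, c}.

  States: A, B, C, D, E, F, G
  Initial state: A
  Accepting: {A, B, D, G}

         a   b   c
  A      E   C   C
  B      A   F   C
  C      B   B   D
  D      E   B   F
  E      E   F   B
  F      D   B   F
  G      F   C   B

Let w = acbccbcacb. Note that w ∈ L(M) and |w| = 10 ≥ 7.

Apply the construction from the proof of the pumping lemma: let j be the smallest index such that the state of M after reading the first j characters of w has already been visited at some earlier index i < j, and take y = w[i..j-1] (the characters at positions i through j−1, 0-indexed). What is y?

c

State sequence: A -a-> E -c-> B -b-> F -c-> F -c-> F -b-> B -c-> C -a-> B -c-> C -b-> B
First repeat at step 4: F was already visited.

So i = 3, j = 4, giving x = w[0:3] = acb, y = w[3:4] = c, z = w[4:10] = cbcacb.
Check: |xy| = 4 ≤ 7 and |y| = 1 ≥ 1. Reading y takes M from F back to F, so every xyⁱz is accepted.
Pumping length from the standard proof: p = 7 (the number of states). The repeated state found above gives |xy| = j ≤ 7 and |y| = j − i ≥ 1.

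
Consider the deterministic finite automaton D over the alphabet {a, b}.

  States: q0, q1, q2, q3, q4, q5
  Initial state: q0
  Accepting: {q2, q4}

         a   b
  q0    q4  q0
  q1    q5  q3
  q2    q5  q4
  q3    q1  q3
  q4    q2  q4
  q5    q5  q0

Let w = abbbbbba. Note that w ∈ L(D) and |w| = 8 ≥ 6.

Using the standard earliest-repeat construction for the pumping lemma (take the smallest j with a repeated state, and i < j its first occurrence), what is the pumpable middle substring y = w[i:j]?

Run of D on w = a b b b b b b a:
  step 0: q0  (start)
  step 1: q4  (read a: q0→q4)
  step 2: q4  (read b: q4→q4)   ← first repeat (q4 seen earlier)
  step 3: q4  (read b: q4→q4)
  step 4: q4  (read b: q4→q4)
  step 5: q4  (read b: q4→q4)
  step 6: q4  (read b: q4→q4)
  step 7: q4  (read b: q4→q4)
  step 8: q2  (read a: q4→q2)

So i = 1, j = 2, giving x = w[0:1] = a, y = w[1:2] = b, z = w[2:8] = bbbbba.
Check: |xy| = 2 ≤ 6 and |y| = 1 ≥ 1. Reading y takes D from q4 back to q4, so every xyⁱz is accepted.
Since D has 6 states, any run of length ≥ 6 visits 6+1 states, so by pigeonhole some state repeats within the first 6 steps — that repeat gives the pumpable loop.

b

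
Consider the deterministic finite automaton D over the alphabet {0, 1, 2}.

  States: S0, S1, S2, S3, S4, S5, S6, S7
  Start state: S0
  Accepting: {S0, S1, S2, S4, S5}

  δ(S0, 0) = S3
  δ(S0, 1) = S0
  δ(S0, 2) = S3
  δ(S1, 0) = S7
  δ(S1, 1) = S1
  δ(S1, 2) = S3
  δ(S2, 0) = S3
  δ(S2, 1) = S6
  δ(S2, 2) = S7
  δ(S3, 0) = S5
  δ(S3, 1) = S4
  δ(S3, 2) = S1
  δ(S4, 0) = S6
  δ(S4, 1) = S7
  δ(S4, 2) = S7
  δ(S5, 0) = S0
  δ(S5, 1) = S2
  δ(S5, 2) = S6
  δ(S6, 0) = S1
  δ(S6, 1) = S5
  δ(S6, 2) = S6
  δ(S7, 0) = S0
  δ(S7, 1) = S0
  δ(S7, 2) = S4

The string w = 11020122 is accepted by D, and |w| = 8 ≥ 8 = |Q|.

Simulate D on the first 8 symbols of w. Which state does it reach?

Run of D on the first 8 characters of w = 1 1 0 2 0 1 2 2:
  step 0: S0  (start)
  step 1: S0  (read 1: S0→S0)
  step 2: S0  (read 1: S0→S0)
  step 3: S3  (read 0: S0→S3)
  step 4: S1  (read 2: S3→S1)
  step 5: S7  (read 0: S1→S7)
  step 6: S0  (read 1: S7→S0)
  step 7: S3  (read 2: S0→S3)
  step 8: S1  (read 2: S3→S1)

After reading 8 characters, D is in state S1.

S1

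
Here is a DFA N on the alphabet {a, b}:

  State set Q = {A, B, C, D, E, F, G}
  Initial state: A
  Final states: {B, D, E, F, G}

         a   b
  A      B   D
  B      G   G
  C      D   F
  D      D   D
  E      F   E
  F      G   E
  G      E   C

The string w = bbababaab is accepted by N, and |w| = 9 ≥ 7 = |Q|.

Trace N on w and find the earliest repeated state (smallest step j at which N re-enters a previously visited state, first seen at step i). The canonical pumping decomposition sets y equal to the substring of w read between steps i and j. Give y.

b

State sequence: A -b-> D -b-> D -a-> D -b-> D -a-> D -b-> D -a-> D -a-> D -b-> D
First repeat at step 2: D was already visited.

So i = 1, j = 2, giving x = w[0:1] = b, y = w[1:2] = b, z = w[2:9] = ababaab.
Check: |xy| = 2 ≤ 7 and |y| = 1 ≥ 1. Reading y takes N from D back to D, so every xyⁱz is accepted.
The DFA has 7 states, so the proof of the pumping lemma guarantees a repeated state among the first 7+1 visited; the segment between the two visits is the pumpable y.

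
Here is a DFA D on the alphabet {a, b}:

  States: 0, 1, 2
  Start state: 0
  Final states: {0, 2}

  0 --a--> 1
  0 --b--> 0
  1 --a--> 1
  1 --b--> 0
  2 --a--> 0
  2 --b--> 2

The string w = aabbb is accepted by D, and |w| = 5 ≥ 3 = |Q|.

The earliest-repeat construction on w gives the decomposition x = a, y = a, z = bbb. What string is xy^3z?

xy^3z = a·a·a·a·bbb = aaaabbb.
Reading y = a takes D from 1 back to 1, so after x·y·y·y the machine is still in 1, and z then leads to the accepting state 0. Hence aaaabbb ∈ L(D).

aaaabbb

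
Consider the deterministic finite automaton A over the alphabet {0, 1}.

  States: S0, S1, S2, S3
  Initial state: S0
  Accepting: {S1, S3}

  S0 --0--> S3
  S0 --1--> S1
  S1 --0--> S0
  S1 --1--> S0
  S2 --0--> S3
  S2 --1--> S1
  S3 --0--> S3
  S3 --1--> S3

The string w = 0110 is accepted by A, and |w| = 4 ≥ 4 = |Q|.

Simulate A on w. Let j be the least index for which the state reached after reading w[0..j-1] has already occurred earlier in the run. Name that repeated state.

State sequence: S0 -0-> S3 -1-> S3 -1-> S3 -0-> S3
First repeat at step 2: S3 was already visited.

The earliest repeat is at step j = 2: A is in S3, which it already visited at step i = 1.
Since A has 4 states, any run of length ≥ 4 visits 4+1 states, so by pigeonhole some state repeats within the first 4 steps — that repeat gives the pumpable loop.

S3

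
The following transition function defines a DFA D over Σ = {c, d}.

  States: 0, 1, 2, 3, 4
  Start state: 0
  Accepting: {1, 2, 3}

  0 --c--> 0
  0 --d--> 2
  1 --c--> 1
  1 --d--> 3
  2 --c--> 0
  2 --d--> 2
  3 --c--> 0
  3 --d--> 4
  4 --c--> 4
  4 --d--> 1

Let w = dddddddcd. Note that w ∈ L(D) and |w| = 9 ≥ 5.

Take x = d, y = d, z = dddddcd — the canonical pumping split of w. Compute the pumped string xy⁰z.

ddddddcd

xy⁰z = xz = d·dddddcd = ddddddcd.
Reading y = d takes D from 2 back to 2, so after x the machine is still in 2, and z then leads to the accepting state 2. Hence ddddddcd ∈ L(D).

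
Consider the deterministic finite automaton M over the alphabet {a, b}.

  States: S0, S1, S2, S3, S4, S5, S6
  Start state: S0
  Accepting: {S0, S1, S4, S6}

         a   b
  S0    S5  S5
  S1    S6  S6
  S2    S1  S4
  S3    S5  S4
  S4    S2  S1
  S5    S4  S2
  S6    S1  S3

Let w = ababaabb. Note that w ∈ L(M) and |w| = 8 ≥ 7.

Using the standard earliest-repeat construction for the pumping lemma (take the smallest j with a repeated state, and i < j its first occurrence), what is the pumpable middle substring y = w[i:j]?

ba

State sequence: S0 -a-> S5 -b-> S2 -a-> S1 -b-> S6 -a-> S1 -a-> S6 -b-> S3 -b-> S4
First repeat at step 5: S1 was already visited.

So i = 3, j = 5, giving x = w[0:3] = aba, y = w[3:5] = ba, z = w[5:8] = abb.
Check: |xy| = 5 ≤ 7 and |y| = 2 ≥ 1. Reading y takes M from S1 back to S1, so every xyⁱz is accepted.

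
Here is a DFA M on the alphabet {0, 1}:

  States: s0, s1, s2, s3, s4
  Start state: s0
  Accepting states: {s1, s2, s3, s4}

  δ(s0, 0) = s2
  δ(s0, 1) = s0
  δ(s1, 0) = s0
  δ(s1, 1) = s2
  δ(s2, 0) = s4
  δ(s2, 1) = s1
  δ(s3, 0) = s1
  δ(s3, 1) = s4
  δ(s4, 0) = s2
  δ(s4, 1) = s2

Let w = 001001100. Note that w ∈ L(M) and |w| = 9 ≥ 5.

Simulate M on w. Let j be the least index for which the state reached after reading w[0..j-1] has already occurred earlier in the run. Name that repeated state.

Run of M on w = 0 0 1 0 0 1 1 0 0:
  step 0: s0  (start)
  step 1: s2  (read 0: s0→s2)
  step 2: s4  (read 0: s2→s4)
  step 3: s2  (read 1: s4→s2)   ← first repeat (s2 seen earlier)
  step 4: s4  (read 0: s2→s4)
  step 5: s2  (read 0: s4→s2)
  step 6: s1  (read 1: s2→s1)
  step 7: s2  (read 1: s1→s2)
  step 8: s4  (read 0: s2→s4)
  step 9: s2  (read 0: s4→s2)

The earliest repeat is at step j = 3: M is in s2, which it already visited at step i = 1.
Since M has 5 states, any run of length ≥ 5 visits 5+1 states, so by pigeonhole some state repeats within the first 5 steps — that repeat gives the pumpable loop.

s2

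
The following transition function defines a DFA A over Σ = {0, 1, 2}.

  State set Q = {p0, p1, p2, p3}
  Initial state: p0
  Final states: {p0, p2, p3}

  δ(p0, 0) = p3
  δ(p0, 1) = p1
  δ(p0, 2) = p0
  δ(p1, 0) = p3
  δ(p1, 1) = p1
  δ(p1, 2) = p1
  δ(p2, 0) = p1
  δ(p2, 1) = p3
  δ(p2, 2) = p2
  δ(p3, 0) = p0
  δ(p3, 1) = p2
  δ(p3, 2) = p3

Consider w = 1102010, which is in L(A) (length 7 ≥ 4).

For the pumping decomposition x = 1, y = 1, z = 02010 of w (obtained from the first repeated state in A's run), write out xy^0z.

102010

xy⁰z = xz = 1·02010 = 102010.
Reading y = 1 takes A from p1 back to p1, so after x the machine is still in p1, and z then leads to the accepting state p3. Hence 102010 ∈ L(A).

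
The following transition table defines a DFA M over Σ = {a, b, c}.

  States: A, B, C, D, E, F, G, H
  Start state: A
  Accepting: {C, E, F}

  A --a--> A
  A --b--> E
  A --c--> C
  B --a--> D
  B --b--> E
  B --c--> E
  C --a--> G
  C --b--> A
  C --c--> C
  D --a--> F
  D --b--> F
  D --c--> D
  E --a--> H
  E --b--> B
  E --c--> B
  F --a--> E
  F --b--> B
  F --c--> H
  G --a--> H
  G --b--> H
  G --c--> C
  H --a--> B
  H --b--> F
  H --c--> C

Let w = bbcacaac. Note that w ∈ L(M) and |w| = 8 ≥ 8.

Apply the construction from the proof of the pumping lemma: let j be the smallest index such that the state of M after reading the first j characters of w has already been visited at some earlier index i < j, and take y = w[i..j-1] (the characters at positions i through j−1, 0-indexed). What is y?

bc

State sequence: A -b-> E -b-> B -c-> E -a-> H -c-> C -a-> G -a-> H -c-> C
First repeat at step 3: E was already visited.

So i = 1, j = 3, giving x = w[0:1] = b, y = w[1:3] = bc, z = w[3:8] = acaac.
Check: |xy| = 3 ≤ 8 and |y| = 2 ≥ 1. Reading y takes M from E back to E, so every xyⁱz is accepted.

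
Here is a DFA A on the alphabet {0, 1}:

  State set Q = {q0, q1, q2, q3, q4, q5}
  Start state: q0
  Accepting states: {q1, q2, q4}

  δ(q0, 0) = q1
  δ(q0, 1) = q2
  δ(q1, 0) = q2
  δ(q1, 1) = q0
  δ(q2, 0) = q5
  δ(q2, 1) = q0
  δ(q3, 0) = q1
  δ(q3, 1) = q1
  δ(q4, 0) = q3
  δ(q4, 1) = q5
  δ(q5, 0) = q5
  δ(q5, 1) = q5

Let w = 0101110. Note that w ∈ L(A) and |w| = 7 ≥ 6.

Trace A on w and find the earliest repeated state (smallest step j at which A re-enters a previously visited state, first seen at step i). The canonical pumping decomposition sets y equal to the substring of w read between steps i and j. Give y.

State sequence: q0 -0-> q1 -1-> q0 -0-> q1 -1-> q0 -1-> q2 -1-> q0 -0-> q1
First repeat at step 2: q0 was already visited.

So i = 0, j = 2, giving x = w[0:0] = ε, y = w[0:2] = 01, z = w[2:7] = 01110.
Check: |xy| = 2 ≤ 6 and |y| = 2 ≥ 1. Reading y takes A from q0 back to q0, so every xyⁱz is accepted.
Since A has 6 states, any run of length ≥ 6 visits 6+1 states, so by pigeonhole some state repeats within the first 6 steps — that repeat gives the pumpable loop.

01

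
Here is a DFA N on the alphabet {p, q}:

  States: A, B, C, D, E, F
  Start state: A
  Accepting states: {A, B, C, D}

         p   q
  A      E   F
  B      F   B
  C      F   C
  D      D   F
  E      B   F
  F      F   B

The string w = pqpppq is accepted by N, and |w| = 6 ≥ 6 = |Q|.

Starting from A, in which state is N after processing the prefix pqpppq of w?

State sequence: A -p-> E -q-> F -p-> F -p-> F -p-> F -q-> B

After reading 6 characters, N is in state B.

B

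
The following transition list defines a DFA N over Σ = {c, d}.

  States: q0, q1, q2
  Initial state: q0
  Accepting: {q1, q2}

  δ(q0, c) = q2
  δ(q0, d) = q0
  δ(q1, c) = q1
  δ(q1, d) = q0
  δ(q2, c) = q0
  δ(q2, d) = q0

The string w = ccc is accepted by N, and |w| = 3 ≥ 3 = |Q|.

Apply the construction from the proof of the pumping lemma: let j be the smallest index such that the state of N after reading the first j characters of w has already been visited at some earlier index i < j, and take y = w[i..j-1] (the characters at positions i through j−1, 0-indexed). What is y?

cc

Run of N on w = c c c:
  step 0: q0  (start)
  step 1: q2  (read c: q0→q2)
  step 2: q0  (read c: q2→q0)   ← first repeat (q0 seen earlier)
  step 3: q2  (read c: q0→q2)

So i = 0, j = 2, giving x = w[0:0] = ε, y = w[0:2] = cc, z = w[2:3] = c.
Check: |xy| = 2 ≤ 3 and |y| = 2 ≥ 1. Reading y takes N from q0 back to q0, so every xyⁱz is accepted.
The DFA has 3 states, so the proof of the pumping lemma guarantees a repeated state among the first 3+1 visited; the segment between the two visits is the pumpable y.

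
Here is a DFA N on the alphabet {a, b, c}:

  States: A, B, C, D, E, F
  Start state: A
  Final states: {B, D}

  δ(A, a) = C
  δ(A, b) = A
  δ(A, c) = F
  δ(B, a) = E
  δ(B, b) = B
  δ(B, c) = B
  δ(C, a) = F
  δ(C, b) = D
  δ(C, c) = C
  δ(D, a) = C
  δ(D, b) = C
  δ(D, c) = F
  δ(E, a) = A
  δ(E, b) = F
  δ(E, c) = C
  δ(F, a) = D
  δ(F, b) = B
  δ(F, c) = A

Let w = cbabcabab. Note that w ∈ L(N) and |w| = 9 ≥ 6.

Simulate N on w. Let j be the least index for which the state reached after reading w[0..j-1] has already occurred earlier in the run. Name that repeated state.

State sequence: A -c-> F -b-> B -a-> E -b-> F -c-> A -a-> C -b-> D -a-> C -b-> D
First repeat at step 4: F was already visited.

The earliest repeat is at step j = 4: N is in F, which it already visited at step i = 1.
Since N has 6 states, any run of length ≥ 6 visits 6+1 states, so by pigeonhole some state repeats within the first 6 steps — that repeat gives the pumpable loop.

F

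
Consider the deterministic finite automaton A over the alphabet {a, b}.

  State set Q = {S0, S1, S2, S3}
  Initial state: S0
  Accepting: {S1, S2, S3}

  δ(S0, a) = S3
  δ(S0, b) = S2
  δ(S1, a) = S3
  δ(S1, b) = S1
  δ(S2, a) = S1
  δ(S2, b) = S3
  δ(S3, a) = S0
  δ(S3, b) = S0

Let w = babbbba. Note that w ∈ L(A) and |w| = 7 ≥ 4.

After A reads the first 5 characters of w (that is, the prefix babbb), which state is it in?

Run of A on the first 5 characters of w = b a b b b:
  step 0: S0  (start)
  step 1: S2  (read b: S0→S2)
  step 2: S1  (read a: S2→S1)
  step 3: S1  (read b: S1→S1)
  step 4: S1  (read b: S1→S1)
  step 5: S1  (read b: S1→S1)

After reading 5 characters, A is in state S1.

S1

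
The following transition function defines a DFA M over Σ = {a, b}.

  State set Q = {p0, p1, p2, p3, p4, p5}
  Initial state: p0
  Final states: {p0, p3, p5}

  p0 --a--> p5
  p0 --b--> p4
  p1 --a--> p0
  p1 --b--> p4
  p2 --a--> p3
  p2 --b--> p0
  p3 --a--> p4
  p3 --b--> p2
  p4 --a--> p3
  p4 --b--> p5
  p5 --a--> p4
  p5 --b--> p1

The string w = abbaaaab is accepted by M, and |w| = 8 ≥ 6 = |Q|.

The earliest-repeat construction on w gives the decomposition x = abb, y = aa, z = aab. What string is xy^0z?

xy⁰z = xz = abb·aab = abbaab.
Reading y = aa takes M from p4 back to p4, so after x the machine is still in p4, and z then leads to the accepting state p5. Hence abbaab ∈ L(M).

abbaab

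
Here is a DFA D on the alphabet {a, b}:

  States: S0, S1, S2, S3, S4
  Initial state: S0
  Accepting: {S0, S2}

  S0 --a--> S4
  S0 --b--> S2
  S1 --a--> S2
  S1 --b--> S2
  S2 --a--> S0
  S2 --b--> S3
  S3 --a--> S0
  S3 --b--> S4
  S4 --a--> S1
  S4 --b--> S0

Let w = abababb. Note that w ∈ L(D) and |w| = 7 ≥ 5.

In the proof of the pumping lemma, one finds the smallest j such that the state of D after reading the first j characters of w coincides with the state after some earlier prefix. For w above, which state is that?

S0

Run of D on w = a b a b a b b:
  step 0: S0  (start)
  step 1: S4  (read a: S0→S4)
  step 2: S0  (read b: S4→S0)   ← first repeat (S0 seen earlier)
  step 3: S4  (read a: S0→S4)
  step 4: S0  (read b: S4→S0)
  step 5: S4  (read a: S0→S4)
  step 6: S0  (read b: S4→S0)
  step 7: S2  (read b: S0→S2)

The earliest repeat is at step j = 2: D is in S0, which it already visited at step i = 0.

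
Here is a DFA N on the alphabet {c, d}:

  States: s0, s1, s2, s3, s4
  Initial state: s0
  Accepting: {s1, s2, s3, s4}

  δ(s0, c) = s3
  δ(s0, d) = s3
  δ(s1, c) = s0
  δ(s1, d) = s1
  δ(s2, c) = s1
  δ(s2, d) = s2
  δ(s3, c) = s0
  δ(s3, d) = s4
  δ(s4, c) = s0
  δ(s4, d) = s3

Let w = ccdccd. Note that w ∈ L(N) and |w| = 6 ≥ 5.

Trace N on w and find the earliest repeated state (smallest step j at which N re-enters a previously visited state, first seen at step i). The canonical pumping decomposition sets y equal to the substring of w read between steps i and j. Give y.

State sequence: s0 -c-> s3 -c-> s0 -d-> s3 -c-> s0 -c-> s3 -d-> s4
First repeat at step 2: s0 was already visited.

So i = 0, j = 2, giving x = w[0:0] = ε, y = w[0:2] = cc, z = w[2:6] = dccd.
Check: |xy| = 2 ≤ 5 and |y| = 2 ≥ 1. Reading y takes N from s0 back to s0, so every xyⁱz is accepted.
Pumping length from the standard proof: p = 5 (the number of states). The repeated state found above gives |xy| = j ≤ 5 and |y| = j − i ≥ 1.

cc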